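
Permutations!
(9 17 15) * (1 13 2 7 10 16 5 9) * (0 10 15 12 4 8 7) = (0 10 16 5 9 17 12 4 8 7 15 1 13 2) = [10, 13, 0, 3, 8, 9, 6, 15, 7, 17, 16, 11, 4, 2, 14, 1, 5, 12]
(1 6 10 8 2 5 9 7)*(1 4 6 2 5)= (1 2)(4 6 10 8 5 9 7)= [0, 2, 1, 3, 6, 9, 10, 4, 5, 7, 8]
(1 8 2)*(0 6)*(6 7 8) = (0 7 8 2 1 6) = [7, 6, 1, 3, 4, 5, 0, 8, 2]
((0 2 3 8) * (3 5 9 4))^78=[2, 1, 5, 8, 3, 9, 6, 7, 0, 4]=(0 2 5 9 4 3 8)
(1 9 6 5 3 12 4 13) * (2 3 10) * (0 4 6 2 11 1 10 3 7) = [4, 9, 7, 12, 13, 3, 5, 0, 8, 2, 11, 1, 6, 10] = (0 4 13 10 11 1 9 2 7)(3 12 6 5)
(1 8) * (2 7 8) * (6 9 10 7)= (1 2 6 9 10 7 8)= [0, 2, 6, 3, 4, 5, 9, 8, 1, 10, 7]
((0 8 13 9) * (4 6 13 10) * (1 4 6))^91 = (0 8 10 6 13 9)(1 4) = [8, 4, 2, 3, 1, 5, 13, 7, 10, 0, 6, 11, 12, 9]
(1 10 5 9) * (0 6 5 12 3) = [6, 10, 2, 0, 4, 9, 5, 7, 8, 1, 12, 11, 3] = (0 6 5 9 1 10 12 3)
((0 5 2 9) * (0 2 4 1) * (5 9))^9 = (0 5)(1 2)(4 9) = [5, 2, 1, 3, 9, 0, 6, 7, 8, 4]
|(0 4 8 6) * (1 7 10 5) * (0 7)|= |(0 4 8 6 7 10 5 1)|= 8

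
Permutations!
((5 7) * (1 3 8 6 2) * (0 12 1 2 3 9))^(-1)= [9, 12, 2, 6, 4, 7, 8, 5, 3, 1, 10, 11, 0]= (0 9 1 12)(3 6 8)(5 7)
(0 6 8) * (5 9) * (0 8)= (0 6)(5 9)= [6, 1, 2, 3, 4, 9, 0, 7, 8, 5]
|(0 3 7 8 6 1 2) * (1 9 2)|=7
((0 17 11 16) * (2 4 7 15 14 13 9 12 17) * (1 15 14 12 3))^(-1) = (0 16 11 17 12 15 1 3 9 13 14 7 4 2) = [16, 3, 0, 9, 2, 5, 6, 4, 8, 13, 10, 17, 15, 14, 7, 1, 11, 12]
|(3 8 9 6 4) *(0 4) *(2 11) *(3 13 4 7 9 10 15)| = 4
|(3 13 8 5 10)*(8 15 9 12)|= 8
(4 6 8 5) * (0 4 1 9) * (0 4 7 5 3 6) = [7, 9, 2, 6, 0, 1, 8, 5, 3, 4] = (0 7 5 1 9 4)(3 6 8)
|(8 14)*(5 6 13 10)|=|(5 6 13 10)(8 14)|=4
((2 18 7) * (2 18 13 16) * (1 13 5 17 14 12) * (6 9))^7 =[0, 12, 16, 3, 4, 2, 9, 18, 8, 6, 10, 11, 14, 1, 17, 15, 13, 5, 7] =(1 12 14 17 5 2 16 13)(6 9)(7 18)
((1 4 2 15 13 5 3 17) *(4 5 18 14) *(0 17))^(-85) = (2 4 14 18 13 15) = [0, 1, 4, 3, 14, 5, 6, 7, 8, 9, 10, 11, 12, 15, 18, 2, 16, 17, 13]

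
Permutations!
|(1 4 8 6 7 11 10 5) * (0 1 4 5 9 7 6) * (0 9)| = |(0 1 5 4 8 9 7 11 10)| = 9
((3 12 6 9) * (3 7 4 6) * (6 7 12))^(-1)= [0, 1, 2, 12, 7, 5, 3, 4, 8, 6, 10, 11, 9]= (3 12 9 6)(4 7)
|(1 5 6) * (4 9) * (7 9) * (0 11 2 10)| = |(0 11 2 10)(1 5 6)(4 7 9)| = 12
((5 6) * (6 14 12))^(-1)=(5 6 12 14)=[0, 1, 2, 3, 4, 6, 12, 7, 8, 9, 10, 11, 14, 13, 5]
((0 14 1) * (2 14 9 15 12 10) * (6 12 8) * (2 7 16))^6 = (0 10)(1 12)(2 8)(6 14)(7 9)(15 16) = [10, 12, 8, 3, 4, 5, 14, 9, 2, 7, 0, 11, 1, 13, 6, 16, 15]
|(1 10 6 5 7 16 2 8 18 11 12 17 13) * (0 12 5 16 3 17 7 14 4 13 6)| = |(0 12 7 3 17 6 16 2 8 18 11 5 14 4 13 1 10)| = 17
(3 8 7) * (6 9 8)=[0, 1, 2, 6, 4, 5, 9, 3, 7, 8]=(3 6 9 8 7)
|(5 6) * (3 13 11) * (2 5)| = |(2 5 6)(3 13 11)| = 3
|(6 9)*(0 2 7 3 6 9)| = |(9)(0 2 7 3 6)| = 5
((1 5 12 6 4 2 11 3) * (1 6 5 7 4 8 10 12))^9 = (1 12 8 3 2 7 5 10 6 11 4) = [0, 12, 7, 2, 1, 10, 11, 5, 3, 9, 6, 4, 8]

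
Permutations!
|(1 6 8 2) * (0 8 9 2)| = |(0 8)(1 6 9 2)| = 4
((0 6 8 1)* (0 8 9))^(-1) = (0 9 6)(1 8) = [9, 8, 2, 3, 4, 5, 0, 7, 1, 6]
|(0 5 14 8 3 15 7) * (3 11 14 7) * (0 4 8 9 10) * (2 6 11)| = |(0 5 7 4 8 2 6 11 14 9 10)(3 15)| = 22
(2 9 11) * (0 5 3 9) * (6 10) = (0 5 3 9 11 2)(6 10) = [5, 1, 0, 9, 4, 3, 10, 7, 8, 11, 6, 2]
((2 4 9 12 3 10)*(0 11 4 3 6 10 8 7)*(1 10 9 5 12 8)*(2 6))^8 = [10, 4, 0, 11, 9, 8, 12, 1, 3, 2, 5, 6, 7] = (0 10 5 8 3 11 6 12 7 1 4 9 2)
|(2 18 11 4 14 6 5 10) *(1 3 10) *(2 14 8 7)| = 6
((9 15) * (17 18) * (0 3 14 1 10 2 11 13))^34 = (18)(0 14 10 11)(1 2 13 3) = [14, 2, 13, 1, 4, 5, 6, 7, 8, 9, 11, 0, 12, 3, 10, 15, 16, 17, 18]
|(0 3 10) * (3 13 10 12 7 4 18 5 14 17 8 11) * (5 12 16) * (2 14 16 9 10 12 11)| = 20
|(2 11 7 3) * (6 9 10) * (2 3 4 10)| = 7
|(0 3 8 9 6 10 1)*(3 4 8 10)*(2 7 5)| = 24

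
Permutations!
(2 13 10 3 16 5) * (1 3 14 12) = (1 3 16 5 2 13 10 14 12) = [0, 3, 13, 16, 4, 2, 6, 7, 8, 9, 14, 11, 1, 10, 12, 15, 5]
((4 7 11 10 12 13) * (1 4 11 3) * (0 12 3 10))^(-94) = (0 13)(1 4 7 10 3)(11 12) = [13, 4, 2, 1, 7, 5, 6, 10, 8, 9, 3, 12, 11, 0]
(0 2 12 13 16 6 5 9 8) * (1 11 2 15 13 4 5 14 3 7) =(0 15 13 16 6 14 3 7 1 11 2 12 4 5 9 8) =[15, 11, 12, 7, 5, 9, 14, 1, 0, 8, 10, 2, 4, 16, 3, 13, 6]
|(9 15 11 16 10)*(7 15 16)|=|(7 15 11)(9 16 10)|=3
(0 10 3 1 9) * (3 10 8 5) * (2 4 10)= [8, 9, 4, 1, 10, 3, 6, 7, 5, 0, 2]= (0 8 5 3 1 9)(2 4 10)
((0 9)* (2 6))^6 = (9) = [0, 1, 2, 3, 4, 5, 6, 7, 8, 9]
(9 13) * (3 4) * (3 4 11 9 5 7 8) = [0, 1, 2, 11, 4, 7, 6, 8, 3, 13, 10, 9, 12, 5] = (3 11 9 13 5 7 8)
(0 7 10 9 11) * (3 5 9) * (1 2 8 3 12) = (0 7 10 12 1 2 8 3 5 9 11) = [7, 2, 8, 5, 4, 9, 6, 10, 3, 11, 12, 0, 1]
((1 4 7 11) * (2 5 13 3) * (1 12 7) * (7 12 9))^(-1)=(1 4)(2 3 13 5)(7 9 11)=[0, 4, 3, 13, 1, 2, 6, 9, 8, 11, 10, 7, 12, 5]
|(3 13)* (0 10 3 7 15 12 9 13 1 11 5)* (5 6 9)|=|(0 10 3 1 11 6 9 13 7 15 12 5)|=12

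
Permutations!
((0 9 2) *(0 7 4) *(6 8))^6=(0 9 2 7 4)=[9, 1, 7, 3, 0, 5, 6, 4, 8, 2]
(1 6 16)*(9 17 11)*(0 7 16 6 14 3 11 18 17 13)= (0 7 16 1 14 3 11 9 13)(17 18)= [7, 14, 2, 11, 4, 5, 6, 16, 8, 13, 10, 9, 12, 0, 3, 15, 1, 18, 17]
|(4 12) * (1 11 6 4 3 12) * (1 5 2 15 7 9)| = 18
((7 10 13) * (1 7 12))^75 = [0, 1, 2, 3, 4, 5, 6, 7, 8, 9, 10, 11, 12, 13] = (13)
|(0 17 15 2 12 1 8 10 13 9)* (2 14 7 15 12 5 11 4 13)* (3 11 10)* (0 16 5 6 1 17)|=12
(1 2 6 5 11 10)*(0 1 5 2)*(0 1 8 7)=(0 8 7)(2 6)(5 11 10)=[8, 1, 6, 3, 4, 11, 2, 0, 7, 9, 5, 10]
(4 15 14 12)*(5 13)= (4 15 14 12)(5 13)= [0, 1, 2, 3, 15, 13, 6, 7, 8, 9, 10, 11, 4, 5, 12, 14]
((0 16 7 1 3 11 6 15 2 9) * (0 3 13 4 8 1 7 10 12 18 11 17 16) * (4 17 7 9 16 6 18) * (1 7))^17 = [0, 6, 12, 17, 9, 5, 16, 1, 3, 13, 8, 18, 7, 15, 14, 10, 4, 2, 11] = (1 6 16 4 9 13 15 10 8 3 17 2 12 7)(11 18)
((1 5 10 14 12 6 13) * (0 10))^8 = (14) = [0, 1, 2, 3, 4, 5, 6, 7, 8, 9, 10, 11, 12, 13, 14]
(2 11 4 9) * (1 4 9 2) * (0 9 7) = (0 9 1 4 2 11 7) = [9, 4, 11, 3, 2, 5, 6, 0, 8, 1, 10, 7]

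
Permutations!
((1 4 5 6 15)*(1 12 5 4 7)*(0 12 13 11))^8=[12, 1, 2, 3, 4, 6, 15, 7, 8, 9, 10, 0, 5, 11, 14, 13]=(0 12 5 6 15 13 11)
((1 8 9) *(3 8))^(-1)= (1 9 8 3)= [0, 9, 2, 1, 4, 5, 6, 7, 3, 8]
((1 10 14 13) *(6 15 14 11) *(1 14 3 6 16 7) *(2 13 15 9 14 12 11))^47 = [0, 7, 10, 9, 4, 5, 14, 16, 8, 15, 1, 12, 13, 2, 3, 6, 11] = (1 7 16 11 12 13 2 10)(3 9 15 6 14)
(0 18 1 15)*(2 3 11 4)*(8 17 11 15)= [18, 8, 3, 15, 2, 5, 6, 7, 17, 9, 10, 4, 12, 13, 14, 0, 16, 11, 1]= (0 18 1 8 17 11 4 2 3 15)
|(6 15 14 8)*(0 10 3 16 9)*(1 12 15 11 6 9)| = 10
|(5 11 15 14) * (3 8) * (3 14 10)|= |(3 8 14 5 11 15 10)|= 7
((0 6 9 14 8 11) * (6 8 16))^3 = (6 16 14 9) = [0, 1, 2, 3, 4, 5, 16, 7, 8, 6, 10, 11, 12, 13, 9, 15, 14]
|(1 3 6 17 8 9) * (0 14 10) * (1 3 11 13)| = |(0 14 10)(1 11 13)(3 6 17 8 9)| = 15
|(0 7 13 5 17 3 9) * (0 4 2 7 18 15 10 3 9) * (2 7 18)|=|(0 2 18 15 10 3)(4 7 13 5 17 9)|=6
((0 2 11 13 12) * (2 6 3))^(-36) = [12, 1, 3, 6, 4, 5, 0, 7, 8, 9, 10, 2, 13, 11] = (0 12 13 11 2 3 6)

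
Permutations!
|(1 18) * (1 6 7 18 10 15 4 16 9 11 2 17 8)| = |(1 10 15 4 16 9 11 2 17 8)(6 7 18)| = 30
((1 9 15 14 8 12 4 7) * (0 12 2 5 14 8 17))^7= (0 8 4 5 1 17 15 12 2 7 14 9)= [8, 17, 7, 3, 5, 1, 6, 14, 4, 0, 10, 11, 2, 13, 9, 12, 16, 15]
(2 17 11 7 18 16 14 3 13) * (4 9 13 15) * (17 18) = [0, 1, 18, 15, 9, 5, 6, 17, 8, 13, 10, 7, 12, 2, 3, 4, 14, 11, 16] = (2 18 16 14 3 15 4 9 13)(7 17 11)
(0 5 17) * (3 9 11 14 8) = (0 5 17)(3 9 11 14 8) = [5, 1, 2, 9, 4, 17, 6, 7, 3, 11, 10, 14, 12, 13, 8, 15, 16, 0]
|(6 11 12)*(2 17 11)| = 5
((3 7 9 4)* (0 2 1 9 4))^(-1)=(0 9 1 2)(3 4 7)=[9, 2, 0, 4, 7, 5, 6, 3, 8, 1]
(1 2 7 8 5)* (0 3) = [3, 2, 7, 0, 4, 1, 6, 8, 5] = (0 3)(1 2 7 8 5)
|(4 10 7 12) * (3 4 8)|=|(3 4 10 7 12 8)|=6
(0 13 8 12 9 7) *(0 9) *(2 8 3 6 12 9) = (0 13 3 6 12)(2 8 9 7) = [13, 1, 8, 6, 4, 5, 12, 2, 9, 7, 10, 11, 0, 3]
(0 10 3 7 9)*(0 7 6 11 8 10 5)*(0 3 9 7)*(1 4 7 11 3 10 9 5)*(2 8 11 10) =(11)(0 1 4 7 10 5 2 8 9)(3 6) =[1, 4, 8, 6, 7, 2, 3, 10, 9, 0, 5, 11]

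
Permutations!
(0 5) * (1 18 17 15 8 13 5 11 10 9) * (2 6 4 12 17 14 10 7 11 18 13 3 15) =(0 18 14 10 9 1 13 5)(2 6 4 12 17)(3 15 8)(7 11) =[18, 13, 6, 15, 12, 0, 4, 11, 3, 1, 9, 7, 17, 5, 10, 8, 16, 2, 14]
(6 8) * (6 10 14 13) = (6 8 10 14 13) = [0, 1, 2, 3, 4, 5, 8, 7, 10, 9, 14, 11, 12, 6, 13]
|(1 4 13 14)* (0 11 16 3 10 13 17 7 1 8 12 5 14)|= |(0 11 16 3 10 13)(1 4 17 7)(5 14 8 12)|= 12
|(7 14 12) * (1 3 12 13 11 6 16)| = |(1 3 12 7 14 13 11 6 16)| = 9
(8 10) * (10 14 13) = (8 14 13 10) = [0, 1, 2, 3, 4, 5, 6, 7, 14, 9, 8, 11, 12, 10, 13]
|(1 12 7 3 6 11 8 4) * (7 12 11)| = |(12)(1 11 8 4)(3 6 7)| = 12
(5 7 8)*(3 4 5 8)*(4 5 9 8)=(3 5 7)(4 9 8)=[0, 1, 2, 5, 9, 7, 6, 3, 4, 8]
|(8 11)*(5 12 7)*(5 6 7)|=2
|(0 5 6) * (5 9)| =|(0 9 5 6)| =4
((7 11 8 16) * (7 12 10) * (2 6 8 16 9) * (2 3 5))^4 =(2 3 8)(5 9 6)(7 10 12 16 11) =[0, 1, 3, 8, 4, 9, 5, 10, 2, 6, 12, 7, 16, 13, 14, 15, 11]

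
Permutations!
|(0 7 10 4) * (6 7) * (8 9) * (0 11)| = |(0 6 7 10 4 11)(8 9)| = 6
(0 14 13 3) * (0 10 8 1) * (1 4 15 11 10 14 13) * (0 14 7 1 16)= (0 13 3 7 1 14 16)(4 15 11 10 8)= [13, 14, 2, 7, 15, 5, 6, 1, 4, 9, 8, 10, 12, 3, 16, 11, 0]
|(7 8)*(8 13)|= |(7 13 8)|= 3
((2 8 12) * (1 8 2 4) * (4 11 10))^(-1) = [0, 4, 2, 3, 10, 5, 6, 7, 1, 9, 11, 12, 8] = (1 4 10 11 12 8)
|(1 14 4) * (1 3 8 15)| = |(1 14 4 3 8 15)| = 6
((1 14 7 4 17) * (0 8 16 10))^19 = [10, 17, 2, 3, 7, 5, 6, 14, 0, 9, 16, 11, 12, 13, 1, 15, 8, 4] = (0 10 16 8)(1 17 4 7 14)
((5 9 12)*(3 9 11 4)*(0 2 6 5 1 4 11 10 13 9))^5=(0 13 3 10 4 5 1 6 12 2 9)=[13, 6, 9, 10, 5, 1, 12, 7, 8, 0, 4, 11, 2, 3]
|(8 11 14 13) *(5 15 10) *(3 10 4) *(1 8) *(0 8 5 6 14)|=9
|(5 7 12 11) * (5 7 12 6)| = |(5 12 11 7 6)| = 5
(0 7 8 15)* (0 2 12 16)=(0 7 8 15 2 12 16)=[7, 1, 12, 3, 4, 5, 6, 8, 15, 9, 10, 11, 16, 13, 14, 2, 0]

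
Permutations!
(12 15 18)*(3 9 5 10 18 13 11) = (3 9 5 10 18 12 15 13 11) = [0, 1, 2, 9, 4, 10, 6, 7, 8, 5, 18, 3, 15, 11, 14, 13, 16, 17, 12]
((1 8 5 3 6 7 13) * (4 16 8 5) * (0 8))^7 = (0 16 4 8)(1 5 3 6 7 13) = [16, 5, 2, 6, 8, 3, 7, 13, 0, 9, 10, 11, 12, 1, 14, 15, 4]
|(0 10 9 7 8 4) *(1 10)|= 7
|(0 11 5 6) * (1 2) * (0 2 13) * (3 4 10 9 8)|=35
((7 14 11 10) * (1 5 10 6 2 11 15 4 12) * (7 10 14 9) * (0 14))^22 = (0 14 15 4 12 1 5)(2 11 6) = [14, 5, 11, 3, 12, 0, 2, 7, 8, 9, 10, 6, 1, 13, 15, 4]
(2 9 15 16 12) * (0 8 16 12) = (0 8 16)(2 9 15 12) = [8, 1, 9, 3, 4, 5, 6, 7, 16, 15, 10, 11, 2, 13, 14, 12, 0]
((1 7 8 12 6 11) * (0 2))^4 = (1 6 8)(7 11 12) = [0, 6, 2, 3, 4, 5, 8, 11, 1, 9, 10, 12, 7]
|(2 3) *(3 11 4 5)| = |(2 11 4 5 3)| = 5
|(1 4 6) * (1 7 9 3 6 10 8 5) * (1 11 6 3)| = 9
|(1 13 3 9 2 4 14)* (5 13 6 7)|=|(1 6 7 5 13 3 9 2 4 14)|=10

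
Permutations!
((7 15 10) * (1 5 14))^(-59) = [0, 5, 2, 3, 4, 14, 6, 15, 8, 9, 7, 11, 12, 13, 1, 10] = (1 5 14)(7 15 10)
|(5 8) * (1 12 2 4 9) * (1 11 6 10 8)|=|(1 12 2 4 9 11 6 10 8 5)|=10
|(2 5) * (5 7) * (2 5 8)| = 3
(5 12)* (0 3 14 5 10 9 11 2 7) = [3, 1, 7, 14, 4, 12, 6, 0, 8, 11, 9, 2, 10, 13, 5] = (0 3 14 5 12 10 9 11 2 7)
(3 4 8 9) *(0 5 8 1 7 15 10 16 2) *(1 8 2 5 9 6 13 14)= (0 9 3 4 8 6 13 14 1 7 15 10 16 5 2)= [9, 7, 0, 4, 8, 2, 13, 15, 6, 3, 16, 11, 12, 14, 1, 10, 5]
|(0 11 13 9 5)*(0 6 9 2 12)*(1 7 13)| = 21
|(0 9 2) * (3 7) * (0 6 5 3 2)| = |(0 9)(2 6 5 3 7)| = 10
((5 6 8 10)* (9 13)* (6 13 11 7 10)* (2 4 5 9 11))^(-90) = (2 10 11 5)(4 9 7 13) = [0, 1, 10, 3, 9, 2, 6, 13, 8, 7, 11, 5, 12, 4]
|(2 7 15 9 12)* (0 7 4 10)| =8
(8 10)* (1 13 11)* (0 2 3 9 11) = (0 2 3 9 11 1 13)(8 10) = [2, 13, 3, 9, 4, 5, 6, 7, 10, 11, 8, 1, 12, 0]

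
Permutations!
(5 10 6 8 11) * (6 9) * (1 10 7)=(1 10 9 6 8 11 5 7)=[0, 10, 2, 3, 4, 7, 8, 1, 11, 6, 9, 5]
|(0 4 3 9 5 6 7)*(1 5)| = 8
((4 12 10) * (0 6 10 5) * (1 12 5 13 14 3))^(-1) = [5, 3, 2, 14, 10, 4, 0, 7, 8, 9, 6, 11, 1, 12, 13] = (0 5 4 10 6)(1 3 14 13 12)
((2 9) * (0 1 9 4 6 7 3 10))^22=(0 4 10 2 3 9 7 1 6)=[4, 6, 3, 9, 10, 5, 0, 1, 8, 7, 2]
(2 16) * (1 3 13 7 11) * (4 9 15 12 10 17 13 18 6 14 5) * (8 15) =[0, 3, 16, 18, 9, 4, 14, 11, 15, 8, 17, 1, 10, 7, 5, 12, 2, 13, 6] =(1 3 18 6 14 5 4 9 8 15 12 10 17 13 7 11)(2 16)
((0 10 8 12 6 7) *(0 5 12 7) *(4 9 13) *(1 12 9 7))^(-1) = [6, 8, 2, 3, 13, 7, 12, 4, 10, 5, 0, 11, 1, 9] = (0 6 12 1 8 10)(4 13 9 5 7)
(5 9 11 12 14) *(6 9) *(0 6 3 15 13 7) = [6, 1, 2, 15, 4, 3, 9, 0, 8, 11, 10, 12, 14, 7, 5, 13] = (0 6 9 11 12 14 5 3 15 13 7)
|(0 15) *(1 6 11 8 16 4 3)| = |(0 15)(1 6 11 8 16 4 3)| = 14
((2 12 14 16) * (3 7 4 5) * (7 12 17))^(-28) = (2 16 14 12 3 5 4 7 17) = [0, 1, 16, 5, 7, 4, 6, 17, 8, 9, 10, 11, 3, 13, 12, 15, 14, 2]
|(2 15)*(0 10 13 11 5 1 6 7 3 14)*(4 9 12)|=|(0 10 13 11 5 1 6 7 3 14)(2 15)(4 9 12)|=30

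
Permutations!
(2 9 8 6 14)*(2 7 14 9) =(6 9 8)(7 14) =[0, 1, 2, 3, 4, 5, 9, 14, 6, 8, 10, 11, 12, 13, 7]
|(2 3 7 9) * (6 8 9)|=6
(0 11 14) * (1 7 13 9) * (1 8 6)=(0 11 14)(1 7 13 9 8 6)=[11, 7, 2, 3, 4, 5, 1, 13, 6, 8, 10, 14, 12, 9, 0]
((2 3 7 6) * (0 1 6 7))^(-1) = (7)(0 3 2 6 1) = [3, 0, 6, 2, 4, 5, 1, 7]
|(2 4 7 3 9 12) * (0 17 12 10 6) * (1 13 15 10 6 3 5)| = |(0 17 12 2 4 7 5 1 13 15 10 3 9 6)| = 14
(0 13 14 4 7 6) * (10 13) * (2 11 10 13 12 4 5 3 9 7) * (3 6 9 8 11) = [13, 1, 3, 8, 2, 6, 0, 9, 11, 7, 12, 10, 4, 14, 5] = (0 13 14 5 6)(2 3 8 11 10 12 4)(7 9)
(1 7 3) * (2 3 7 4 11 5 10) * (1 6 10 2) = (1 4 11 5 2 3 6 10) = [0, 4, 3, 6, 11, 2, 10, 7, 8, 9, 1, 5]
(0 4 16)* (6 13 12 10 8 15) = (0 4 16)(6 13 12 10 8 15) = [4, 1, 2, 3, 16, 5, 13, 7, 15, 9, 8, 11, 10, 12, 14, 6, 0]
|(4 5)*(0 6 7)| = 6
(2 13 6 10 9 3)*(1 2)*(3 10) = (1 2 13 6 3)(9 10) = [0, 2, 13, 1, 4, 5, 3, 7, 8, 10, 9, 11, 12, 6]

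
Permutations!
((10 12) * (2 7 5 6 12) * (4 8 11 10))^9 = (12) = [0, 1, 2, 3, 4, 5, 6, 7, 8, 9, 10, 11, 12]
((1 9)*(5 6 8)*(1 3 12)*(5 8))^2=(1 3)(9 12)=[0, 3, 2, 1, 4, 5, 6, 7, 8, 12, 10, 11, 9]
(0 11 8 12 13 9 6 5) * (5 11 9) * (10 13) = [9, 1, 2, 3, 4, 0, 11, 7, 12, 6, 13, 8, 10, 5] = (0 9 6 11 8 12 10 13 5)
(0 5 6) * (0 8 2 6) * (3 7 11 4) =(0 5)(2 6 8)(3 7 11 4) =[5, 1, 6, 7, 3, 0, 8, 11, 2, 9, 10, 4]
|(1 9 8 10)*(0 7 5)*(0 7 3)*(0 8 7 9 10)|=|(0 3 8)(1 10)(5 9 7)|=6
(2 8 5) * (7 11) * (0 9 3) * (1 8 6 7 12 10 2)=(0 9 3)(1 8 5)(2 6 7 11 12 10)=[9, 8, 6, 0, 4, 1, 7, 11, 5, 3, 2, 12, 10]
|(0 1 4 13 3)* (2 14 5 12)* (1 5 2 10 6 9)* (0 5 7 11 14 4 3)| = |(0 7 11 14 2 4 13)(1 3 5 12 10 6 9)| = 7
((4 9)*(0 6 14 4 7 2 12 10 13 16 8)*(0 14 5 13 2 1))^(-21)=(0 6 5 13 16 8 14 4 9 7 1)=[6, 0, 2, 3, 9, 13, 5, 1, 14, 7, 10, 11, 12, 16, 4, 15, 8]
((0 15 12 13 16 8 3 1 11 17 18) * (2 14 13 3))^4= (0 1)(2 8 16 13 14)(3 18)(11 15)(12 17)= [1, 0, 8, 18, 4, 5, 6, 7, 16, 9, 10, 15, 17, 14, 2, 11, 13, 12, 3]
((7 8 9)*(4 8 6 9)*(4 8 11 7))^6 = [0, 1, 2, 3, 11, 5, 9, 6, 8, 4, 10, 7] = (4 11 7 6 9)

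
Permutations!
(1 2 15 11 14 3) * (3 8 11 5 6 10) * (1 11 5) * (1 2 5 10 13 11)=(1 5 6 13 11 14 8 10 3)(2 15)=[0, 5, 15, 1, 4, 6, 13, 7, 10, 9, 3, 14, 12, 11, 8, 2]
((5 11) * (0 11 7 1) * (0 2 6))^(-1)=(0 6 2 1 7 5 11)=[6, 7, 1, 3, 4, 11, 2, 5, 8, 9, 10, 0]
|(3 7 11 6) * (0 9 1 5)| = 4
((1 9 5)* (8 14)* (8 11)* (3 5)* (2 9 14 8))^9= [0, 11, 3, 1, 4, 14, 6, 7, 8, 5, 10, 9, 12, 13, 2]= (1 11 9 5 14 2 3)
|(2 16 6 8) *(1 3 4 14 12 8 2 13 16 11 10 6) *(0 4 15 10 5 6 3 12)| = |(0 4 14)(1 12 8 13 16)(2 11 5 6)(3 15 10)| = 60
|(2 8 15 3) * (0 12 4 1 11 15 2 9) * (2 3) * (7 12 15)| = 30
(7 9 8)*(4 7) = (4 7 9 8) = [0, 1, 2, 3, 7, 5, 6, 9, 4, 8]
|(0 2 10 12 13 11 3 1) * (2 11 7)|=|(0 11 3 1)(2 10 12 13 7)|=20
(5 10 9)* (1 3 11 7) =(1 3 11 7)(5 10 9) =[0, 3, 2, 11, 4, 10, 6, 1, 8, 5, 9, 7]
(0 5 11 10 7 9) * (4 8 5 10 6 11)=(0 10 7 9)(4 8 5)(6 11)=[10, 1, 2, 3, 8, 4, 11, 9, 5, 0, 7, 6]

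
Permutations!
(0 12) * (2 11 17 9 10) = [12, 1, 11, 3, 4, 5, 6, 7, 8, 10, 2, 17, 0, 13, 14, 15, 16, 9] = (0 12)(2 11 17 9 10)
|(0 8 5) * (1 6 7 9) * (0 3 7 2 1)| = 6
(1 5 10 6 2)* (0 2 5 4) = [2, 4, 1, 3, 0, 10, 5, 7, 8, 9, 6] = (0 2 1 4)(5 10 6)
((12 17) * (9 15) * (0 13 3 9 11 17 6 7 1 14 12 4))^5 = (0 11 3 4 15 13 17 9) = [11, 1, 2, 4, 15, 5, 6, 7, 8, 0, 10, 3, 12, 17, 14, 13, 16, 9]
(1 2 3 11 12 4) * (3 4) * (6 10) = [0, 2, 4, 11, 1, 5, 10, 7, 8, 9, 6, 12, 3] = (1 2 4)(3 11 12)(6 10)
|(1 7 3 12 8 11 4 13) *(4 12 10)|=|(1 7 3 10 4 13)(8 11 12)|=6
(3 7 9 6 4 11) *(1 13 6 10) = (1 13 6 4 11 3 7 9 10) = [0, 13, 2, 7, 11, 5, 4, 9, 8, 10, 1, 3, 12, 6]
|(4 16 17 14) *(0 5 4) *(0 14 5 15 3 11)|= |(0 15 3 11)(4 16 17 5)|= 4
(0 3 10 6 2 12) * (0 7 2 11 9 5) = [3, 1, 12, 10, 4, 0, 11, 2, 8, 5, 6, 9, 7] = (0 3 10 6 11 9 5)(2 12 7)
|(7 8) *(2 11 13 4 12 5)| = |(2 11 13 4 12 5)(7 8)| = 6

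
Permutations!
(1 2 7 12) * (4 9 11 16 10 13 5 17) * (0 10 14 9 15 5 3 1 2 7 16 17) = [10, 7, 16, 1, 15, 0, 6, 12, 8, 11, 13, 17, 2, 3, 9, 5, 14, 4] = (0 10 13 3 1 7 12 2 16 14 9 11 17 4 15 5)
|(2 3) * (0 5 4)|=|(0 5 4)(2 3)|=6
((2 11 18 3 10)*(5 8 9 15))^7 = (2 18 10 11 3)(5 15 9 8) = [0, 1, 18, 2, 4, 15, 6, 7, 5, 8, 11, 3, 12, 13, 14, 9, 16, 17, 10]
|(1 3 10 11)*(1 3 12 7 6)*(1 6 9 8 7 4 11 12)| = |(3 10 12 4 11)(7 9 8)| = 15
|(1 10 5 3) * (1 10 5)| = 4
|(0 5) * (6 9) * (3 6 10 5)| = |(0 3 6 9 10 5)| = 6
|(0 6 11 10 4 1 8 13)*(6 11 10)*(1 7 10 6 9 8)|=|(0 11 9 8 13)(4 7 10)|=15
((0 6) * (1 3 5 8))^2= (1 5)(3 8)= [0, 5, 2, 8, 4, 1, 6, 7, 3]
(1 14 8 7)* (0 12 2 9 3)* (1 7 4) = (0 12 2 9 3)(1 14 8 4) = [12, 14, 9, 0, 1, 5, 6, 7, 4, 3, 10, 11, 2, 13, 8]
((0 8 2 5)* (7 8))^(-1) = (0 5 2 8 7) = [5, 1, 8, 3, 4, 2, 6, 0, 7]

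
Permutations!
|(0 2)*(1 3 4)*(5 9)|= 6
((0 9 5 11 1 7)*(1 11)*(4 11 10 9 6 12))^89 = (0 7 1 5 9 10 11 4 12 6) = [7, 5, 2, 3, 12, 9, 0, 1, 8, 10, 11, 4, 6]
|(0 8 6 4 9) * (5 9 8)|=3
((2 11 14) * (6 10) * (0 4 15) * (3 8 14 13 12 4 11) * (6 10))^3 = [12, 1, 14, 2, 11, 5, 6, 7, 3, 9, 10, 4, 0, 15, 8, 13] = (0 12)(2 14 8 3)(4 11)(13 15)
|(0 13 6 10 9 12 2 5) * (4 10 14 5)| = |(0 13 6 14 5)(2 4 10 9 12)| = 5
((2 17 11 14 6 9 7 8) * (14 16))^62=(2 8 7 9 6 14 16 11 17)=[0, 1, 8, 3, 4, 5, 14, 9, 7, 6, 10, 17, 12, 13, 16, 15, 11, 2]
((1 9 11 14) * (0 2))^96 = (14) = [0, 1, 2, 3, 4, 5, 6, 7, 8, 9, 10, 11, 12, 13, 14]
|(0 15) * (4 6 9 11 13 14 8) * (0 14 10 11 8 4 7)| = |(0 15 14 4 6 9 8 7)(10 11 13)| = 24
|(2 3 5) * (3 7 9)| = 5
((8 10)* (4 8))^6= [0, 1, 2, 3, 4, 5, 6, 7, 8, 9, 10]= (10)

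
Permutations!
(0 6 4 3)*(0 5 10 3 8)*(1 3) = (0 6 4 8)(1 3 5 10) = [6, 3, 2, 5, 8, 10, 4, 7, 0, 9, 1]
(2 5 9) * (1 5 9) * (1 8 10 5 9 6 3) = (1 9 2 6 3)(5 8 10) = [0, 9, 6, 1, 4, 8, 3, 7, 10, 2, 5]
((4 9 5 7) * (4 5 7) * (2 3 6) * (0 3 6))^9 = [3, 1, 6, 0, 9, 4, 2, 5, 8, 7] = (0 3)(2 6)(4 9 7 5)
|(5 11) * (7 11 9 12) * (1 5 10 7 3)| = |(1 5 9 12 3)(7 11 10)| = 15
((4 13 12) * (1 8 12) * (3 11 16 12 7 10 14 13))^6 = (3 11 16 12 4) = [0, 1, 2, 11, 3, 5, 6, 7, 8, 9, 10, 16, 4, 13, 14, 15, 12]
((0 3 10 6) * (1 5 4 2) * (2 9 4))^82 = [10, 5, 1, 6, 4, 2, 3, 7, 8, 9, 0] = (0 10)(1 5 2)(3 6)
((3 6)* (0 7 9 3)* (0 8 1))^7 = (9) = [0, 1, 2, 3, 4, 5, 6, 7, 8, 9]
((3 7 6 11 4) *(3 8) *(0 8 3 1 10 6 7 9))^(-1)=(0 9 3 4 11 6 10 1 8)=[9, 8, 2, 4, 11, 5, 10, 7, 0, 3, 1, 6]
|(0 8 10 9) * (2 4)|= |(0 8 10 9)(2 4)|= 4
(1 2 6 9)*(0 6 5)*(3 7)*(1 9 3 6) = (9)(0 1 2 5)(3 7 6) = [1, 2, 5, 7, 4, 0, 3, 6, 8, 9]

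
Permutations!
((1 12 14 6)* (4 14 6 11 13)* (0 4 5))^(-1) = [5, 6, 2, 3, 0, 13, 12, 7, 8, 9, 10, 14, 1, 11, 4] = (0 5 13 11 14 4)(1 6 12)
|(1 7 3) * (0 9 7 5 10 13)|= |(0 9 7 3 1 5 10 13)|= 8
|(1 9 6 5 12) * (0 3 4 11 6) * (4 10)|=|(0 3 10 4 11 6 5 12 1 9)|=10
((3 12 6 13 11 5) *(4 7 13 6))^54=(3 11 7 12 5 13 4)=[0, 1, 2, 11, 3, 13, 6, 12, 8, 9, 10, 7, 5, 4]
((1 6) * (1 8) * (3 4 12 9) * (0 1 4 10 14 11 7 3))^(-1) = (0 9 12 4 8 6 1)(3 7 11 14 10) = [9, 0, 2, 7, 8, 5, 1, 11, 6, 12, 3, 14, 4, 13, 10]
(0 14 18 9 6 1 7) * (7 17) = (0 14 18 9 6 1 17 7) = [14, 17, 2, 3, 4, 5, 1, 0, 8, 6, 10, 11, 12, 13, 18, 15, 16, 7, 9]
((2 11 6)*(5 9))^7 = [0, 1, 11, 3, 4, 9, 2, 7, 8, 5, 10, 6] = (2 11 6)(5 9)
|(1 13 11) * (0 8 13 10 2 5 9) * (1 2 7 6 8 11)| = |(0 11 2 5 9)(1 10 7 6 8 13)| = 30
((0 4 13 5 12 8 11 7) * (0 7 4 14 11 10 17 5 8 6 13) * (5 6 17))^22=(0 11)(4 14)(5 12 17 6 13 8 10)=[11, 1, 2, 3, 14, 12, 13, 7, 10, 9, 5, 0, 17, 8, 4, 15, 16, 6]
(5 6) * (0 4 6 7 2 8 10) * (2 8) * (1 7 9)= (0 4 6 5 9 1 7 8 10)= [4, 7, 2, 3, 6, 9, 5, 8, 10, 1, 0]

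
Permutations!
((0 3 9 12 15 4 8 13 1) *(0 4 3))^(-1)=[0, 13, 2, 15, 1, 5, 6, 7, 4, 3, 10, 11, 9, 8, 14, 12]=(1 13 8 4)(3 15 12 9)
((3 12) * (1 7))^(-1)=(1 7)(3 12)=[0, 7, 2, 12, 4, 5, 6, 1, 8, 9, 10, 11, 3]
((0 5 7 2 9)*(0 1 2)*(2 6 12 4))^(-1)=[7, 9, 4, 3, 12, 0, 1, 5, 8, 2, 10, 11, 6]=(0 7 5)(1 9 2 4 12 6)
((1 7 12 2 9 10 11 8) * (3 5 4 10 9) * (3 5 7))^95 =(1 5)(2 8)(3 4)(7 10)(11 12) =[0, 5, 8, 4, 3, 1, 6, 10, 2, 9, 7, 12, 11]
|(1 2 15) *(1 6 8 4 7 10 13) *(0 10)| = 10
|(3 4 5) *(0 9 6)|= |(0 9 6)(3 4 5)|= 3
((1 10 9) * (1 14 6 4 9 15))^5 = (1 15 10)(4 9 14 6) = [0, 15, 2, 3, 9, 5, 4, 7, 8, 14, 1, 11, 12, 13, 6, 10]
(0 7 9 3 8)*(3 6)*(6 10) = (0 7 9 10 6 3 8) = [7, 1, 2, 8, 4, 5, 3, 9, 0, 10, 6]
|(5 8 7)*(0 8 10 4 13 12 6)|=|(0 8 7 5 10 4 13 12 6)|=9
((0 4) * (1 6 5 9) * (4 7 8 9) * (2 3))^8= (9)= [0, 1, 2, 3, 4, 5, 6, 7, 8, 9]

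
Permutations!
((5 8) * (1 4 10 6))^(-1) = (1 6 10 4)(5 8) = [0, 6, 2, 3, 1, 8, 10, 7, 5, 9, 4]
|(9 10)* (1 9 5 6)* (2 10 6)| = |(1 9 6)(2 10 5)| = 3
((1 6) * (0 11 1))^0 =[0, 1, 2, 3, 4, 5, 6, 7, 8, 9, 10, 11] =(11)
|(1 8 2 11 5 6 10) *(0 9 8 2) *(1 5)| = |(0 9 8)(1 2 11)(5 6 10)| = 3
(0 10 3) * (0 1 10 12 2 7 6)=(0 12 2 7 6)(1 10 3)=[12, 10, 7, 1, 4, 5, 0, 6, 8, 9, 3, 11, 2]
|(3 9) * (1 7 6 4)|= |(1 7 6 4)(3 9)|= 4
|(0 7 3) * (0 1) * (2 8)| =4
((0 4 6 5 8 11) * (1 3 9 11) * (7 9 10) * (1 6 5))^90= (0 5 6 3 7 11 4 8 1 10 9)= [5, 10, 2, 7, 8, 6, 3, 11, 1, 0, 9, 4]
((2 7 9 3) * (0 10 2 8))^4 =(0 9 10 3 2 8 7) =[9, 1, 8, 2, 4, 5, 6, 0, 7, 10, 3]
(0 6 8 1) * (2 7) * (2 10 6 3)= (0 3 2 7 10 6 8 1)= [3, 0, 7, 2, 4, 5, 8, 10, 1, 9, 6]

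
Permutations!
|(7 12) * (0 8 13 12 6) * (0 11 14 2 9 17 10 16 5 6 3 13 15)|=36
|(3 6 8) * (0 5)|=|(0 5)(3 6 8)|=6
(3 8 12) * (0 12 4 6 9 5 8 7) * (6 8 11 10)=[12, 1, 2, 7, 8, 11, 9, 0, 4, 5, 6, 10, 3]=(0 12 3 7)(4 8)(5 11 10 6 9)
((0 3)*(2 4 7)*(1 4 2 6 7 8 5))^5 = (0 3)(1 4 8 5)(6 7) = [3, 4, 2, 0, 8, 1, 7, 6, 5]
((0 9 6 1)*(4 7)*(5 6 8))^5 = (0 1 6 5 8 9)(4 7) = [1, 6, 2, 3, 7, 8, 5, 4, 9, 0]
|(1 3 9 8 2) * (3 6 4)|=7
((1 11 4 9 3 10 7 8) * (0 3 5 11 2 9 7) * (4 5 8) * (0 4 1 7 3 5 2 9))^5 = [5, 9, 0, 4, 10, 11, 6, 1, 7, 8, 3, 2] = (0 5 11 2)(1 9 8 7)(3 4 10)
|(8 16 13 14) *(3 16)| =5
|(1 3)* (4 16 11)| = 6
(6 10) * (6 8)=[0, 1, 2, 3, 4, 5, 10, 7, 6, 9, 8]=(6 10 8)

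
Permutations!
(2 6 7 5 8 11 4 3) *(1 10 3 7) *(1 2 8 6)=(1 10 3 8 11 4 7 5 6 2)=[0, 10, 1, 8, 7, 6, 2, 5, 11, 9, 3, 4]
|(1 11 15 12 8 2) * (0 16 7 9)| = 12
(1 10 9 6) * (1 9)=(1 10)(6 9)=[0, 10, 2, 3, 4, 5, 9, 7, 8, 6, 1]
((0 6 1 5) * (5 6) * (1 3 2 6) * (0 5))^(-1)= (2 3 6)= [0, 1, 3, 6, 4, 5, 2]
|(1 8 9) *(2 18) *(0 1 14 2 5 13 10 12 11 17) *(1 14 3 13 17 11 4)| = |(0 14 2 18 5 17)(1 8 9 3 13 10 12 4)| = 24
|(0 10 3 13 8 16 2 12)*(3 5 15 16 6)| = |(0 10 5 15 16 2 12)(3 13 8 6)| = 28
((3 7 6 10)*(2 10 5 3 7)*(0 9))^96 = [0, 1, 2, 3, 4, 5, 6, 7, 8, 9, 10] = (10)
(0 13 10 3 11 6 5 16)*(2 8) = (0 13 10 3 11 6 5 16)(2 8) = [13, 1, 8, 11, 4, 16, 5, 7, 2, 9, 3, 6, 12, 10, 14, 15, 0]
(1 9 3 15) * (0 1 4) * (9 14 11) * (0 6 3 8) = (0 1 14 11 9 8)(3 15 4 6) = [1, 14, 2, 15, 6, 5, 3, 7, 0, 8, 10, 9, 12, 13, 11, 4]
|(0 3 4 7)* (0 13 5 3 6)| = |(0 6)(3 4 7 13 5)| = 10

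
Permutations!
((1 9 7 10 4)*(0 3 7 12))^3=(0 10 9 3 4 12 7 1)=[10, 0, 2, 4, 12, 5, 6, 1, 8, 3, 9, 11, 7]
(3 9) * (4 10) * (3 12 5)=(3 9 12 5)(4 10)=[0, 1, 2, 9, 10, 3, 6, 7, 8, 12, 4, 11, 5]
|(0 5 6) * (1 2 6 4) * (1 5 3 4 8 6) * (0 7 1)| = 9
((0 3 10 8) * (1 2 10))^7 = (0 3 1 2 10 8) = [3, 2, 10, 1, 4, 5, 6, 7, 0, 9, 8]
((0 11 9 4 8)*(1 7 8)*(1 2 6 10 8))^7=(0 8 10 6 2 4 9 11)(1 7)=[8, 7, 4, 3, 9, 5, 2, 1, 10, 11, 6, 0]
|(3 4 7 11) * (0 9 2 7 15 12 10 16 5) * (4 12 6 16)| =|(0 9 2 7 11 3 12 10 4 15 6 16 5)| =13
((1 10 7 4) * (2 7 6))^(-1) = [0, 4, 6, 3, 7, 5, 10, 2, 8, 9, 1] = (1 4 7 2 6 10)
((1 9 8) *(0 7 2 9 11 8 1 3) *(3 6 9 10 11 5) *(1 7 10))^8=(0 1 9 11 3 2 6 10 5 7 8)=[1, 9, 6, 2, 4, 7, 10, 8, 0, 11, 5, 3]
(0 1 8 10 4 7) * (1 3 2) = (0 3 2 1 8 10 4 7) = [3, 8, 1, 2, 7, 5, 6, 0, 10, 9, 4]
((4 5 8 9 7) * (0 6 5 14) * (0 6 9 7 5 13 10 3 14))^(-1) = [4, 1, 2, 10, 7, 9, 14, 8, 5, 0, 13, 11, 12, 6, 3] = (0 4 7 8 5 9)(3 10 13 6 14)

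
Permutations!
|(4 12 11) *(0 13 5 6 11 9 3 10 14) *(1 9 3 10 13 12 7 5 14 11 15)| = 45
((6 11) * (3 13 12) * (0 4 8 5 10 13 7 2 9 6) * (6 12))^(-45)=(0 5 6 4 10 11 8 13)=[5, 1, 2, 3, 10, 6, 4, 7, 13, 9, 11, 8, 12, 0]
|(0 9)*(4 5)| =2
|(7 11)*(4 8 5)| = |(4 8 5)(7 11)| = 6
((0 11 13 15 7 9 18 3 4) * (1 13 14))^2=(0 14 13 7 18 4 11 1 15 9 3)=[14, 15, 2, 0, 11, 5, 6, 18, 8, 3, 10, 1, 12, 7, 13, 9, 16, 17, 4]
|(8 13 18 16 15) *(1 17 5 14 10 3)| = |(1 17 5 14 10 3)(8 13 18 16 15)| = 30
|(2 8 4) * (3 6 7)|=3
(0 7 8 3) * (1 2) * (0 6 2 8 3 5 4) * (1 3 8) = (0 7 8 5 4)(2 3 6) = [7, 1, 3, 6, 0, 4, 2, 8, 5]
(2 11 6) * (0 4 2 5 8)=(0 4 2 11 6 5 8)=[4, 1, 11, 3, 2, 8, 5, 7, 0, 9, 10, 6]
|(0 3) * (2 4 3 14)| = |(0 14 2 4 3)| = 5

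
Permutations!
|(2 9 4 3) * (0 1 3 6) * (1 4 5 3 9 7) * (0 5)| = 9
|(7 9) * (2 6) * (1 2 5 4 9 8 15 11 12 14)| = 12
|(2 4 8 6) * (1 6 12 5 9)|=|(1 6 2 4 8 12 5 9)|=8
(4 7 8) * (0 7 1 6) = (0 7 8 4 1 6) = [7, 6, 2, 3, 1, 5, 0, 8, 4]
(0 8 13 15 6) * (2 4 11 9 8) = (0 2 4 11 9 8 13 15 6) = [2, 1, 4, 3, 11, 5, 0, 7, 13, 8, 10, 9, 12, 15, 14, 6]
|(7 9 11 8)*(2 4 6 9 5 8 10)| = |(2 4 6 9 11 10)(5 8 7)| = 6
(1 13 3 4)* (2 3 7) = [0, 13, 3, 4, 1, 5, 6, 2, 8, 9, 10, 11, 12, 7] = (1 13 7 2 3 4)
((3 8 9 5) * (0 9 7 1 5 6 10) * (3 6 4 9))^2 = [8, 6, 2, 7, 4, 10, 0, 5, 1, 9, 3] = (0 8 1 6)(3 7 5 10)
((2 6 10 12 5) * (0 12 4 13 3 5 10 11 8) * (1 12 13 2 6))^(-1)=[8, 2, 4, 13, 10, 3, 5, 7, 11, 9, 12, 6, 1, 0]=(0 8 11 6 5 3 13)(1 2 4 10 12)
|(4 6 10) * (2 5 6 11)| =6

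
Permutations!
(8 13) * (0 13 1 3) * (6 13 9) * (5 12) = (0 9 6 13 8 1 3)(5 12) = [9, 3, 2, 0, 4, 12, 13, 7, 1, 6, 10, 11, 5, 8]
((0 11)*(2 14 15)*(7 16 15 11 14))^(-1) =[11, 1, 15, 3, 4, 5, 6, 2, 8, 9, 10, 14, 12, 13, 0, 16, 7] =(0 11 14)(2 15 16 7)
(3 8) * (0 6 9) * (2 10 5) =[6, 1, 10, 8, 4, 2, 9, 7, 3, 0, 5] =(0 6 9)(2 10 5)(3 8)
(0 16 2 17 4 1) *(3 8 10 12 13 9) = (0 16 2 17 4 1)(3 8 10 12 13 9) = [16, 0, 17, 8, 1, 5, 6, 7, 10, 3, 12, 11, 13, 9, 14, 15, 2, 4]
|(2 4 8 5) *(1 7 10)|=|(1 7 10)(2 4 8 5)|=12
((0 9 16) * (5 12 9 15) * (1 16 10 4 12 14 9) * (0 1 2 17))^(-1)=(0 17 2 12 4 10 9 14 5 15)(1 16)=[17, 16, 12, 3, 10, 15, 6, 7, 8, 14, 9, 11, 4, 13, 5, 0, 1, 2]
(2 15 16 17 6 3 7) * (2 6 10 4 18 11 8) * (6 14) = (2 15 16 17 10 4 18 11 8)(3 7 14 6) = [0, 1, 15, 7, 18, 5, 3, 14, 2, 9, 4, 8, 12, 13, 6, 16, 17, 10, 11]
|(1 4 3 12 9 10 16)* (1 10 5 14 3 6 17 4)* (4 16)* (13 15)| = 10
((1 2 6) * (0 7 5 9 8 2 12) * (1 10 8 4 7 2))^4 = [8, 6, 1, 3, 4, 5, 12, 7, 2, 9, 0, 11, 10] = (0 8 2 1 6 12 10)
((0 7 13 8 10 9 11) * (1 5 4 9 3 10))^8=[11, 8, 2, 3, 5, 1, 6, 0, 13, 4, 10, 9, 12, 7]=(0 11 9 4 5 1 8 13 7)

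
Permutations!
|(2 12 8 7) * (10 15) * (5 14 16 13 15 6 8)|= |(2 12 5 14 16 13 15 10 6 8 7)|= 11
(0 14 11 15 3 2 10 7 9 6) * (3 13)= (0 14 11 15 13 3 2 10 7 9 6)= [14, 1, 10, 2, 4, 5, 0, 9, 8, 6, 7, 15, 12, 3, 11, 13]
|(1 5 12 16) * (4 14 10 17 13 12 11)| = 10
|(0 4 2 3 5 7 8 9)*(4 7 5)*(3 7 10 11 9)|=20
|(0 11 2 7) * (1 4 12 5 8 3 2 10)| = 11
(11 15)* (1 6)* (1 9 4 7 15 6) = (4 7 15 11 6 9) = [0, 1, 2, 3, 7, 5, 9, 15, 8, 4, 10, 6, 12, 13, 14, 11]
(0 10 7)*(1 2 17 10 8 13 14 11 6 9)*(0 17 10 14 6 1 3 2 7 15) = [8, 7, 10, 2, 4, 5, 9, 17, 13, 3, 15, 1, 12, 6, 11, 0, 16, 14] = (0 8 13 6 9 3 2 10 15)(1 7 17 14 11)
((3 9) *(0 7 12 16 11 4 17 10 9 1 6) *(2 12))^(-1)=(0 6 1 3 9 10 17 4 11 16 12 2 7)=[6, 3, 7, 9, 11, 5, 1, 0, 8, 10, 17, 16, 2, 13, 14, 15, 12, 4]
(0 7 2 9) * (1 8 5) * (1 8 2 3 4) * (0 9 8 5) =(9)(0 7 3 4 1 2 8) =[7, 2, 8, 4, 1, 5, 6, 3, 0, 9]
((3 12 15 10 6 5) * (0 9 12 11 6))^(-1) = (0 10 15 12 9)(3 5 6 11) = [10, 1, 2, 5, 4, 6, 11, 7, 8, 0, 15, 3, 9, 13, 14, 12]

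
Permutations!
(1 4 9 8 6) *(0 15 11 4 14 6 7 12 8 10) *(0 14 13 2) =(0 15 11 4 9 10 14 6 1 13 2)(7 12 8) =[15, 13, 0, 3, 9, 5, 1, 12, 7, 10, 14, 4, 8, 2, 6, 11]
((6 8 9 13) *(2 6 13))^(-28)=(13)=[0, 1, 2, 3, 4, 5, 6, 7, 8, 9, 10, 11, 12, 13]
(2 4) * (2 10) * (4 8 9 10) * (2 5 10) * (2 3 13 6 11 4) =(2 8 9 3 13 6 11 4)(5 10) =[0, 1, 8, 13, 2, 10, 11, 7, 9, 3, 5, 4, 12, 6]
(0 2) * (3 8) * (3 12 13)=(0 2)(3 8 12 13)=[2, 1, 0, 8, 4, 5, 6, 7, 12, 9, 10, 11, 13, 3]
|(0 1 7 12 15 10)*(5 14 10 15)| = |(15)(0 1 7 12 5 14 10)| = 7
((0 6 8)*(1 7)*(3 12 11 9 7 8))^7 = (0 1 9 12 6 8 7 11 3) = [1, 9, 2, 0, 4, 5, 8, 11, 7, 12, 10, 3, 6]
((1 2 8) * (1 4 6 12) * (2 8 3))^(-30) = (12) = [0, 1, 2, 3, 4, 5, 6, 7, 8, 9, 10, 11, 12]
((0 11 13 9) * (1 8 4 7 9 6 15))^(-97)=(0 6 8 9 13 1 7 11 15 4)=[6, 7, 2, 3, 0, 5, 8, 11, 9, 13, 10, 15, 12, 1, 14, 4]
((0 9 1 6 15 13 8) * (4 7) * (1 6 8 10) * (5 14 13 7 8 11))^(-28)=(15)(1 5 13)(10 11 14)=[0, 5, 2, 3, 4, 13, 6, 7, 8, 9, 11, 14, 12, 1, 10, 15]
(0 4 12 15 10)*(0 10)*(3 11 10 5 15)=(0 4 12 3 11 10 5 15)=[4, 1, 2, 11, 12, 15, 6, 7, 8, 9, 5, 10, 3, 13, 14, 0]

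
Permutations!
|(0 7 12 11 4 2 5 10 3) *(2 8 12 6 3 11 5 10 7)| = 11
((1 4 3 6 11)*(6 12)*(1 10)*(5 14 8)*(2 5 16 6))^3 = (1 12 14 6)(2 8 11 4)(3 5 16 10) = [0, 12, 8, 5, 2, 16, 1, 7, 11, 9, 3, 4, 14, 13, 6, 15, 10]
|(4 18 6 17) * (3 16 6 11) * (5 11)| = 8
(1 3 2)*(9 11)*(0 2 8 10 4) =(0 2 1 3 8 10 4)(9 11) =[2, 3, 1, 8, 0, 5, 6, 7, 10, 11, 4, 9]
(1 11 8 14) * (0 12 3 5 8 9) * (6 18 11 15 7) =(0 12 3 5 8 14 1 15 7 6 18 11 9) =[12, 15, 2, 5, 4, 8, 18, 6, 14, 0, 10, 9, 3, 13, 1, 7, 16, 17, 11]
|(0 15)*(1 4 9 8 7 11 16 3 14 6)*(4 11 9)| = 6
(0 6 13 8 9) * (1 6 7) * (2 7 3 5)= [3, 6, 7, 5, 4, 2, 13, 1, 9, 0, 10, 11, 12, 8]= (0 3 5 2 7 1 6 13 8 9)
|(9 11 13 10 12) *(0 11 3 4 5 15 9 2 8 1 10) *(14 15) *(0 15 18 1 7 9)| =12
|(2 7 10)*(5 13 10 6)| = |(2 7 6 5 13 10)| = 6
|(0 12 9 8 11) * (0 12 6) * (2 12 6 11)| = 12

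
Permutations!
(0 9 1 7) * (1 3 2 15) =(0 9 3 2 15 1 7) =[9, 7, 15, 2, 4, 5, 6, 0, 8, 3, 10, 11, 12, 13, 14, 1]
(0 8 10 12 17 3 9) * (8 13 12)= [13, 1, 2, 9, 4, 5, 6, 7, 10, 0, 8, 11, 17, 12, 14, 15, 16, 3]= (0 13 12 17 3 9)(8 10)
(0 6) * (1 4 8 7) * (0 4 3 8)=(0 6 4)(1 3 8 7)=[6, 3, 2, 8, 0, 5, 4, 1, 7]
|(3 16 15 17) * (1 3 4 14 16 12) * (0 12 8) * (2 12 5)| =35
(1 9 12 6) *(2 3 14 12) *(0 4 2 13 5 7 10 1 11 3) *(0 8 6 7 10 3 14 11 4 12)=(0 12 7 3 11 14)(1 9 13 5 10)(2 8 6 4)=[12, 9, 8, 11, 2, 10, 4, 3, 6, 13, 1, 14, 7, 5, 0]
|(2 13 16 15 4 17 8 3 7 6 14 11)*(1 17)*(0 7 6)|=12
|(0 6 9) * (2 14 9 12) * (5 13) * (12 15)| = |(0 6 15 12 2 14 9)(5 13)| = 14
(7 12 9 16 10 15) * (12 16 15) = [0, 1, 2, 3, 4, 5, 6, 16, 8, 15, 12, 11, 9, 13, 14, 7, 10] = (7 16 10 12 9 15)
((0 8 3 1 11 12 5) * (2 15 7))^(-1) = (0 5 12 11 1 3 8)(2 7 15) = [5, 3, 7, 8, 4, 12, 6, 15, 0, 9, 10, 1, 11, 13, 14, 2]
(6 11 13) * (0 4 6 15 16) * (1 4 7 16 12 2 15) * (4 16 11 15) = (0 7 11 13 1 16)(2 4 6 15 12) = [7, 16, 4, 3, 6, 5, 15, 11, 8, 9, 10, 13, 2, 1, 14, 12, 0]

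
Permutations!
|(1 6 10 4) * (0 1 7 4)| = |(0 1 6 10)(4 7)| = 4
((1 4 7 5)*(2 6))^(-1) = (1 5 7 4)(2 6) = [0, 5, 6, 3, 1, 7, 2, 4]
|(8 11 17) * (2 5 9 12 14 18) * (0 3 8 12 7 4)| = 13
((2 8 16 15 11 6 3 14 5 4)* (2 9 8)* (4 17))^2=(3 5 4 8 15 6 14 17 9 16 11)=[0, 1, 2, 5, 8, 4, 14, 7, 15, 16, 10, 3, 12, 13, 17, 6, 11, 9]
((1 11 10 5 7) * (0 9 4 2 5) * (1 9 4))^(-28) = [10, 9, 4, 3, 0, 2, 6, 5, 8, 7, 11, 1] = (0 10 11 1 9 7 5 2 4)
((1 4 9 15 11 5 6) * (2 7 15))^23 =(1 15 4 11 9 5 2 6 7) =[0, 15, 6, 3, 11, 2, 7, 1, 8, 5, 10, 9, 12, 13, 14, 4]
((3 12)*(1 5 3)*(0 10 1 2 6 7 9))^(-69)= (0 10 1 5 3 12 2 6 7 9)= [10, 5, 6, 12, 4, 3, 7, 9, 8, 0, 1, 11, 2]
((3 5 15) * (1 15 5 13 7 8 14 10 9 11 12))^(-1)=(1 12 11 9 10 14 8 7 13 3 15)=[0, 12, 2, 15, 4, 5, 6, 13, 7, 10, 14, 9, 11, 3, 8, 1]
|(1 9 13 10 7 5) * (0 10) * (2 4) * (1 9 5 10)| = |(0 1 5 9 13)(2 4)(7 10)| = 10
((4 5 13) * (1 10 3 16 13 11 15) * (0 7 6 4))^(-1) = (0 13 16 3 10 1 15 11 5 4 6 7) = [13, 15, 2, 10, 6, 4, 7, 0, 8, 9, 1, 5, 12, 16, 14, 11, 3]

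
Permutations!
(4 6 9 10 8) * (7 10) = [0, 1, 2, 3, 6, 5, 9, 10, 4, 7, 8] = (4 6 9 7 10 8)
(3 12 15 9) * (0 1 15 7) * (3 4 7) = (0 1 15 9 4 7)(3 12) = [1, 15, 2, 12, 7, 5, 6, 0, 8, 4, 10, 11, 3, 13, 14, 9]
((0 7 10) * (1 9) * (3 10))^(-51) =(0 7 3 10)(1 9) =[7, 9, 2, 10, 4, 5, 6, 3, 8, 1, 0]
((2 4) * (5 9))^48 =(9) =[0, 1, 2, 3, 4, 5, 6, 7, 8, 9]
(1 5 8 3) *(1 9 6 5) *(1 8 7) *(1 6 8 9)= (1 9 8 3)(5 7 6)= [0, 9, 2, 1, 4, 7, 5, 6, 3, 8]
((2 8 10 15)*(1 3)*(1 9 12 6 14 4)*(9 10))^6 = [0, 9, 4, 12, 8, 5, 15, 7, 1, 3, 6, 11, 10, 13, 2, 14] = (1 9 3 12 10 6 15 14 2 4 8)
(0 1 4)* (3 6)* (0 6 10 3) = (0 1 4 6)(3 10) = [1, 4, 2, 10, 6, 5, 0, 7, 8, 9, 3]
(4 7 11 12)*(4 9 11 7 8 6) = [0, 1, 2, 3, 8, 5, 4, 7, 6, 11, 10, 12, 9] = (4 8 6)(9 11 12)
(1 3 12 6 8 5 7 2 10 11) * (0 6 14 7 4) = [6, 3, 10, 12, 0, 4, 8, 2, 5, 9, 11, 1, 14, 13, 7] = (0 6 8 5 4)(1 3 12 14 7 2 10 11)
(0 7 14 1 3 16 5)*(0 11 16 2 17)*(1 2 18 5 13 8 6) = (0 7 14 2 17)(1 3 18 5 11 16 13 8 6) = [7, 3, 17, 18, 4, 11, 1, 14, 6, 9, 10, 16, 12, 8, 2, 15, 13, 0, 5]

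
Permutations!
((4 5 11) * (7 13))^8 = (13)(4 11 5) = [0, 1, 2, 3, 11, 4, 6, 7, 8, 9, 10, 5, 12, 13]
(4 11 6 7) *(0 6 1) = (0 6 7 4 11 1) = [6, 0, 2, 3, 11, 5, 7, 4, 8, 9, 10, 1]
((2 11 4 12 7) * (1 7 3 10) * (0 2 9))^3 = [4, 0, 12, 7, 10, 5, 6, 2, 8, 11, 9, 3, 1] = (0 4 10 9 11 3 7 2 12 1)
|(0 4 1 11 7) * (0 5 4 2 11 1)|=|(0 2 11 7 5 4)|=6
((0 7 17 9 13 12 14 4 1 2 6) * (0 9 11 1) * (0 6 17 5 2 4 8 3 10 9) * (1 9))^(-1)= (0 6 4 1 10 3 8 14 12 13 9 11 17 2 5 7)= [6, 10, 5, 8, 1, 7, 4, 0, 14, 11, 3, 17, 13, 9, 12, 15, 16, 2]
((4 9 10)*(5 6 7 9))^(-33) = (4 7)(5 9)(6 10) = [0, 1, 2, 3, 7, 9, 10, 4, 8, 5, 6]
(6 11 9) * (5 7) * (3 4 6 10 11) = (3 4 6)(5 7)(9 10 11) = [0, 1, 2, 4, 6, 7, 3, 5, 8, 10, 11, 9]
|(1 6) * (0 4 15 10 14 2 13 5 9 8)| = |(0 4 15 10 14 2 13 5 9 8)(1 6)| = 10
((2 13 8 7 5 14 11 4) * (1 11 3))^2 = (1 4 13 7 14)(2 8 5 3 11) = [0, 4, 8, 11, 13, 3, 6, 14, 5, 9, 10, 2, 12, 7, 1]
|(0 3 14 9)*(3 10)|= |(0 10 3 14 9)|= 5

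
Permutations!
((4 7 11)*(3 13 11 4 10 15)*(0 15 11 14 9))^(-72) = (15) = [0, 1, 2, 3, 4, 5, 6, 7, 8, 9, 10, 11, 12, 13, 14, 15]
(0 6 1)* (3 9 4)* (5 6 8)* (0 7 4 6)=(0 8 5)(1 7 4 3 9 6)=[8, 7, 2, 9, 3, 0, 1, 4, 5, 6]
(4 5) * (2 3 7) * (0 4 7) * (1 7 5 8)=[4, 7, 3, 0, 8, 5, 6, 2, 1]=(0 4 8 1 7 2 3)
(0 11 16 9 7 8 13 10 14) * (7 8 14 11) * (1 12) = (0 7 14)(1 12)(8 13 10 11 16 9) = [7, 12, 2, 3, 4, 5, 6, 14, 13, 8, 11, 16, 1, 10, 0, 15, 9]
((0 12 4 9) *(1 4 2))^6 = (12) = [0, 1, 2, 3, 4, 5, 6, 7, 8, 9, 10, 11, 12]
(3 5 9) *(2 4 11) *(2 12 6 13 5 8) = (2 4 11 12 6 13 5 9 3 8) = [0, 1, 4, 8, 11, 9, 13, 7, 2, 3, 10, 12, 6, 5]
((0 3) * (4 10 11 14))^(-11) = [3, 1, 2, 0, 10, 5, 6, 7, 8, 9, 11, 14, 12, 13, 4] = (0 3)(4 10 11 14)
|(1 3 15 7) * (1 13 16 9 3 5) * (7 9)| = 6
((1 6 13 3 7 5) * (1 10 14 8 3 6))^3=[0, 1, 2, 10, 4, 8, 13, 14, 5, 9, 3, 11, 12, 6, 7]=(3 10)(5 8)(6 13)(7 14)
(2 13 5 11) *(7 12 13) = (2 7 12 13 5 11) = [0, 1, 7, 3, 4, 11, 6, 12, 8, 9, 10, 2, 13, 5]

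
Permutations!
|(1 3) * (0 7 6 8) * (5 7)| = |(0 5 7 6 8)(1 3)| = 10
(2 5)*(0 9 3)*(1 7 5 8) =(0 9 3)(1 7 5 2 8) =[9, 7, 8, 0, 4, 2, 6, 5, 1, 3]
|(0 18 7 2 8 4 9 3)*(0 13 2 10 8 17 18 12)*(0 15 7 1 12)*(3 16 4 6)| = |(1 12 15 7 10 8 6 3 13 2 17 18)(4 9 16)| = 12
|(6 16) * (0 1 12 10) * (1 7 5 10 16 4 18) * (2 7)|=30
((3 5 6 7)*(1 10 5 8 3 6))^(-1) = (1 5 10)(3 8)(6 7) = [0, 5, 2, 8, 4, 10, 7, 6, 3, 9, 1]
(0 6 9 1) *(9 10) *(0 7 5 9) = (0 6 10)(1 7 5 9) = [6, 7, 2, 3, 4, 9, 10, 5, 8, 1, 0]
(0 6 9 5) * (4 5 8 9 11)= [6, 1, 2, 3, 5, 0, 11, 7, 9, 8, 10, 4]= (0 6 11 4 5)(8 9)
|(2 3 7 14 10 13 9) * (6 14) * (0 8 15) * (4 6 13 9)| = 9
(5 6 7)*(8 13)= (5 6 7)(8 13)= [0, 1, 2, 3, 4, 6, 7, 5, 13, 9, 10, 11, 12, 8]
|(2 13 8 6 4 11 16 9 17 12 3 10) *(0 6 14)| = |(0 6 4 11 16 9 17 12 3 10 2 13 8 14)| = 14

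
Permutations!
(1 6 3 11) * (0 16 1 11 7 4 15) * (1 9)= (0 16 9 1 6 3 7 4 15)= [16, 6, 2, 7, 15, 5, 3, 4, 8, 1, 10, 11, 12, 13, 14, 0, 9]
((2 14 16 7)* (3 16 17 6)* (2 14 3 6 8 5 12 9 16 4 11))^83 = (2 11 4 3)(5 16 17 12 7 8 9 14) = [0, 1, 11, 2, 3, 16, 6, 8, 9, 14, 10, 4, 7, 13, 5, 15, 17, 12]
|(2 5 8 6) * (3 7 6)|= |(2 5 8 3 7 6)|= 6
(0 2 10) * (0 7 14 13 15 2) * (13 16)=(2 10 7 14 16 13 15)=[0, 1, 10, 3, 4, 5, 6, 14, 8, 9, 7, 11, 12, 15, 16, 2, 13]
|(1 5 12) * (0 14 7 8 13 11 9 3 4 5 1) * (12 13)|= |(0 14 7 8 12)(3 4 5 13 11 9)|= 30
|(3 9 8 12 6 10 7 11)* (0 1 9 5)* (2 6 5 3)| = |(0 1 9 8 12 5)(2 6 10 7 11)| = 30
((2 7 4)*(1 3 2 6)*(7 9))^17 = (1 9 6 2 4 3 7) = [0, 9, 4, 7, 3, 5, 2, 1, 8, 6]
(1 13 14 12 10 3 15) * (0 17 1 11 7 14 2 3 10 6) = (0 17 1 13 2 3 15 11 7 14 12 6) = [17, 13, 3, 15, 4, 5, 0, 14, 8, 9, 10, 7, 6, 2, 12, 11, 16, 1]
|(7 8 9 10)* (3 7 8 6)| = 3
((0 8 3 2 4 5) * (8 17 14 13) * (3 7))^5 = (0 7)(2 14)(3 17)(4 13)(5 8) = [7, 1, 14, 17, 13, 8, 6, 0, 5, 9, 10, 11, 12, 4, 2, 15, 16, 3]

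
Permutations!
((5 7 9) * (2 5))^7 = [0, 1, 9, 3, 4, 2, 6, 5, 8, 7] = (2 9 7 5)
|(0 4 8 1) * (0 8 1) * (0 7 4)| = |(1 8 7 4)| = 4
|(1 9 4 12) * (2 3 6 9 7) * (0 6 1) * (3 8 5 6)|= |(0 3 1 7 2 8 5 6 9 4 12)|= 11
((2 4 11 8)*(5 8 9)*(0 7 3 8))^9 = [0, 1, 2, 3, 4, 5, 6, 7, 8, 9, 10, 11] = (11)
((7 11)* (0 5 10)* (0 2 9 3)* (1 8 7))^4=[9, 1, 5, 2, 4, 3, 6, 7, 8, 10, 0, 11]=(11)(0 9 10)(2 5 3)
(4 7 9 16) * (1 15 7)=(1 15 7 9 16 4)=[0, 15, 2, 3, 1, 5, 6, 9, 8, 16, 10, 11, 12, 13, 14, 7, 4]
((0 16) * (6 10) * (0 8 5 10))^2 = [8, 1, 2, 3, 4, 6, 16, 7, 10, 9, 0, 11, 12, 13, 14, 15, 5] = (0 8 10)(5 6 16)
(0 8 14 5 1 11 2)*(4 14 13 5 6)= (0 8 13 5 1 11 2)(4 14 6)= [8, 11, 0, 3, 14, 1, 4, 7, 13, 9, 10, 2, 12, 5, 6]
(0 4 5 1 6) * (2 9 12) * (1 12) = (0 4 5 12 2 9 1 6) = [4, 6, 9, 3, 5, 12, 0, 7, 8, 1, 10, 11, 2]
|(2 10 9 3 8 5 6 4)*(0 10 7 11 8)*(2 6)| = 20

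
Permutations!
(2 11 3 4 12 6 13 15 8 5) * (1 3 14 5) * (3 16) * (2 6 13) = (1 16 3 4 12 13 15 8)(2 11 14 5 6) = [0, 16, 11, 4, 12, 6, 2, 7, 1, 9, 10, 14, 13, 15, 5, 8, 3]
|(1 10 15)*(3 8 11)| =|(1 10 15)(3 8 11)| =3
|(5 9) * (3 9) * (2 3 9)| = 2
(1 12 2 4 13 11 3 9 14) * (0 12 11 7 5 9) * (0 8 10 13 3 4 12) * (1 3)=(1 11 4)(2 12)(3 8 10 13 7 5 9 14)=[0, 11, 12, 8, 1, 9, 6, 5, 10, 14, 13, 4, 2, 7, 3]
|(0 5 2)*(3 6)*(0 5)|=|(2 5)(3 6)|=2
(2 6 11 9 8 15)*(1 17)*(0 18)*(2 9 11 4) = (0 18)(1 17)(2 6 4)(8 15 9) = [18, 17, 6, 3, 2, 5, 4, 7, 15, 8, 10, 11, 12, 13, 14, 9, 16, 1, 0]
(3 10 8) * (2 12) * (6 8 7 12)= [0, 1, 6, 10, 4, 5, 8, 12, 3, 9, 7, 11, 2]= (2 6 8 3 10 7 12)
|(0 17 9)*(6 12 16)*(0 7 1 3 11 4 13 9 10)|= 21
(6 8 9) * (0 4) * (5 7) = (0 4)(5 7)(6 8 9) = [4, 1, 2, 3, 0, 7, 8, 5, 9, 6]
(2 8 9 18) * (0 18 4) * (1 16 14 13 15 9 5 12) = (0 18 2 8 5 12 1 16 14 13 15 9 4) = [18, 16, 8, 3, 0, 12, 6, 7, 5, 4, 10, 11, 1, 15, 13, 9, 14, 17, 2]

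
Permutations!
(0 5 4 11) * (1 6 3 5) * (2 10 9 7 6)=(0 1 2 10 9 7 6 3 5 4 11)=[1, 2, 10, 5, 11, 4, 3, 6, 8, 7, 9, 0]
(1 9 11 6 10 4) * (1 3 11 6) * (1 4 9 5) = [0, 5, 2, 11, 3, 1, 10, 7, 8, 6, 9, 4] = (1 5)(3 11 4)(6 10 9)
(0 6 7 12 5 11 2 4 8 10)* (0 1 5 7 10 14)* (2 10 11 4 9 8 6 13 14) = (0 13 14)(1 5 4 6 11 10)(2 9 8)(7 12) = [13, 5, 9, 3, 6, 4, 11, 12, 2, 8, 1, 10, 7, 14, 0]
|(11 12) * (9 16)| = |(9 16)(11 12)| = 2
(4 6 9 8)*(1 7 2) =[0, 7, 1, 3, 6, 5, 9, 2, 4, 8] =(1 7 2)(4 6 9 8)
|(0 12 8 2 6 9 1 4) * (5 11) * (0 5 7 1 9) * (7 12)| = |(0 7 1 4 5 11 12 8 2 6)| = 10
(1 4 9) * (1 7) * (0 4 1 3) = (0 4 9 7 3) = [4, 1, 2, 0, 9, 5, 6, 3, 8, 7]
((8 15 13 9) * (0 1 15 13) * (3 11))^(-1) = (0 15 1)(3 11)(8 9 13) = [15, 0, 2, 11, 4, 5, 6, 7, 9, 13, 10, 3, 12, 8, 14, 1]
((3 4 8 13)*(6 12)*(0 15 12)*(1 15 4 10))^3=(0 13 1 6 8 10 12 4 3 15)=[13, 6, 2, 15, 3, 5, 8, 7, 10, 9, 12, 11, 4, 1, 14, 0]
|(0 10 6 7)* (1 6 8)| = |(0 10 8 1 6 7)| = 6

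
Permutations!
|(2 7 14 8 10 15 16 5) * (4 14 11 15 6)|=|(2 7 11 15 16 5)(4 14 8 10 6)|=30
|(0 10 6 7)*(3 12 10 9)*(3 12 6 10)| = 6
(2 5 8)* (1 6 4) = [0, 6, 5, 3, 1, 8, 4, 7, 2] = (1 6 4)(2 5 8)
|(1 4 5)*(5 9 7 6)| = 6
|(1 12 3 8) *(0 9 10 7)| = |(0 9 10 7)(1 12 3 8)| = 4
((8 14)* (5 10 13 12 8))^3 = (5 12)(8 10)(13 14) = [0, 1, 2, 3, 4, 12, 6, 7, 10, 9, 8, 11, 5, 14, 13]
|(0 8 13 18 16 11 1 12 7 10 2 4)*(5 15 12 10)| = |(0 8 13 18 16 11 1 10 2 4)(5 15 12 7)| = 20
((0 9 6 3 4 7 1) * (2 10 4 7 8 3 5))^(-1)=(0 1 7 3 8 4 10 2 5 6 9)=[1, 7, 5, 8, 10, 6, 9, 3, 4, 0, 2]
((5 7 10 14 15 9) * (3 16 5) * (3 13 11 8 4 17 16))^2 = (4 16 7 14 9 11)(5 10 15 13 8 17) = [0, 1, 2, 3, 16, 10, 6, 14, 17, 11, 15, 4, 12, 8, 9, 13, 7, 5]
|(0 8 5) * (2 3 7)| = 3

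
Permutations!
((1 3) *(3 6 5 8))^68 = (1 8 6 3 5) = [0, 8, 2, 5, 4, 1, 3, 7, 6]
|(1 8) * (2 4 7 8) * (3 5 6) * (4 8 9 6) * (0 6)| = 21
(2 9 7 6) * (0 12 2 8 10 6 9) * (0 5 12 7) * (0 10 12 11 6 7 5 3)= [5, 1, 3, 0, 4, 11, 8, 9, 12, 10, 7, 6, 2]= (0 5 11 6 8 12 2 3)(7 9 10)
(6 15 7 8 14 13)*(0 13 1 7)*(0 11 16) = (0 13 6 15 11 16)(1 7 8 14) = [13, 7, 2, 3, 4, 5, 15, 8, 14, 9, 10, 16, 12, 6, 1, 11, 0]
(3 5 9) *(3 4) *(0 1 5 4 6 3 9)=(0 1 5)(3 4 9 6)=[1, 5, 2, 4, 9, 0, 3, 7, 8, 6]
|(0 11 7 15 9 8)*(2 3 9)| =8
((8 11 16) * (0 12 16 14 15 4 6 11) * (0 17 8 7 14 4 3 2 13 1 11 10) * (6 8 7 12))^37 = (0 6 10)(1 17 3 11 7 2 4 14 13 8 15)(12 16) = [6, 17, 4, 11, 14, 5, 10, 2, 15, 9, 0, 7, 16, 8, 13, 1, 12, 3]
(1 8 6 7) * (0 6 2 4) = (0 6 7 1 8 2 4) = [6, 8, 4, 3, 0, 5, 7, 1, 2]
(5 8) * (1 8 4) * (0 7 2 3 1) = (0 7 2 3 1 8 5 4) = [7, 8, 3, 1, 0, 4, 6, 2, 5]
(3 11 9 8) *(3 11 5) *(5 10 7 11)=(3 10 7 11 9 8 5)=[0, 1, 2, 10, 4, 3, 6, 11, 5, 8, 7, 9]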